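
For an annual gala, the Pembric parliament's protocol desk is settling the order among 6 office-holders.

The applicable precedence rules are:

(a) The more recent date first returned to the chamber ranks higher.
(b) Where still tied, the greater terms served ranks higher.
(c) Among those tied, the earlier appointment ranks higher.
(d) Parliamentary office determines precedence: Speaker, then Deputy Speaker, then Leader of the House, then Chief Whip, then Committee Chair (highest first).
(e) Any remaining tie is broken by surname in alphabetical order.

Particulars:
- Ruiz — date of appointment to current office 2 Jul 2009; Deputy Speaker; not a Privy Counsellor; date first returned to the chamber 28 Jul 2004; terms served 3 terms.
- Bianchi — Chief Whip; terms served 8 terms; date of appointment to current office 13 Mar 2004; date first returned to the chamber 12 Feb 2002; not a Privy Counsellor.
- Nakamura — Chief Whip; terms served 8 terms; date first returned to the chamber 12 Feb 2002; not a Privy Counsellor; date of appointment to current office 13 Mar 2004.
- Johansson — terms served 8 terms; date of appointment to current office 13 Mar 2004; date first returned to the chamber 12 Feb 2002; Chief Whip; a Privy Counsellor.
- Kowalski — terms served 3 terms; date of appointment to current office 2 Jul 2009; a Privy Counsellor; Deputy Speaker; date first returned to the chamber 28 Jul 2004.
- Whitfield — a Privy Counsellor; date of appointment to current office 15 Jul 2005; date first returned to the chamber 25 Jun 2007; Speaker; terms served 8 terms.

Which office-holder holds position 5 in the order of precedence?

By date first returned to the chamber (later first): Whitfield (25 Jun 2007); then Kowalski and Ruiz (both 28 Jul 2004); then Bianchi, Johansson and Nakamura (each 12 Feb 2002).
Kowalski and Ruiz both have terms served 3 terms, so the next rule applies.
Kowalski and Ruiz both have date of appointment to current office 2 Jul 2009, so the next rule applies.
Kowalski and Ruiz are each Deputy Speaker, so the next rule applies.
Among Kowalski and Ruiz, alphabetically by surname: Kowalski before Ruiz.
Bianchi, Johansson and Nakamura all have terms served 8 terms, so the next rule applies.
Bianchi, Johansson and Nakamura all have date of appointment to current office 13 Mar 2004, so the next rule applies.
Bianchi, Johansson and Nakamura are each Chief Whip, so the next rule applies.
Among Bianchi, Johansson and Nakamura, alphabetically by surname: Bianchi before Johansson before Nakamura.
Order: Whitfield, Kowalski, Ruiz, Bianchi, Johansson, Nakamura.

Johansson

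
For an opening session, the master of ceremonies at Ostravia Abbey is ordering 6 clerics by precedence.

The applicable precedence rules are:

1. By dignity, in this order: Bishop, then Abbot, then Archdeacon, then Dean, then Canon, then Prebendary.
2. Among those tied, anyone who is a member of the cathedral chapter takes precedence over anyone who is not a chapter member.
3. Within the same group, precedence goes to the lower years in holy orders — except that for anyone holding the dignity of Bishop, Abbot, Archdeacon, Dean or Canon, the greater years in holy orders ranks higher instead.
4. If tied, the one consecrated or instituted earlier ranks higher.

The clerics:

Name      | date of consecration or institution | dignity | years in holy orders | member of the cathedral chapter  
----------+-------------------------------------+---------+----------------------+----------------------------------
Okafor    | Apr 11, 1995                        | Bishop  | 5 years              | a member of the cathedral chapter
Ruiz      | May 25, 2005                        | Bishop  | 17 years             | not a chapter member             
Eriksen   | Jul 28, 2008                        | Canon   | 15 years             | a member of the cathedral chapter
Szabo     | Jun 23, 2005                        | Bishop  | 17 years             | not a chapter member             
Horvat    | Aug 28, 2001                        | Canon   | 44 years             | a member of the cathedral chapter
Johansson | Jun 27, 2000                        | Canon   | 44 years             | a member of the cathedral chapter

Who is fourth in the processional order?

Johansson

By dignity: Okafor, Ruiz and Szabo (Bishop); then Johansson, Horvat and Eriksen (Canon).
Among Okafor, Ruiz and Szabo, a member of the cathedral chapter before not a chapter member: Okafor (a member of the cathedral chapter) before Ruiz and Szabo (not a chapter member).
Ruiz and Szabo both have years in holy orders 17 years, so the next rule applies.
Among Ruiz and Szabo, by date of consecration or institution (earlier first): Ruiz (May 25, 2005) before Szabo (Jun 23, 2005).
Johansson, Horvat and Eriksen are each a member of the cathedral chapter, so the next rule applies.
Among Johansson, Horvat and Eriksen, by years in holy orders (higher first) (reversed rule for this group): Johansson and Horvat (44 years) before Eriksen (15 years).
Among Johansson and Horvat, by date of consecration or institution (earlier first): Johansson (Jun 27, 2000) before Horvat (Aug 28, 2001).
Order: Okafor, Ruiz, Szabo, Johansson, Horvat, Eriksen.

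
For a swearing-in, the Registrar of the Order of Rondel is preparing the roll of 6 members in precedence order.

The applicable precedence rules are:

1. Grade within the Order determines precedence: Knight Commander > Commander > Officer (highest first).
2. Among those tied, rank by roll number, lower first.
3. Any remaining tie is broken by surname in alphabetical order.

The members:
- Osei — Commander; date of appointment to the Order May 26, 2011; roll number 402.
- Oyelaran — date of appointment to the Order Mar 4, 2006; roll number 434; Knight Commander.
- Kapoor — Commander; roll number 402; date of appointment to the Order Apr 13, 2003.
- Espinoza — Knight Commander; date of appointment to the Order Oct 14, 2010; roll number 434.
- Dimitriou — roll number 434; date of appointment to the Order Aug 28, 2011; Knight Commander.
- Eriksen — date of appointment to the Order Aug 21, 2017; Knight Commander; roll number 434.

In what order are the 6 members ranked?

Dimitriou, Eriksen, Espinoza, Oyelaran, Kapoor, Osei

By grade within the Order: Dimitriou, Eriksen, Espinoza and Oyelaran (Knight Commander); then Kapoor and Osei (Commander).
Dimitriou, Eriksen, Espinoza and Oyelaran all have roll number 434, so the next rule applies.
Among Dimitriou, Eriksen, Espinoza and Oyelaran, alphabetically by surname: Dimitriou before Eriksen before Espinoza before Oyelaran.
Kapoor and Osei both have roll number 402, so the next rule applies.
Among Kapoor and Osei, alphabetically by surname: Kapoor before Osei.
Full order: Dimitriou, Eriksen, Espinoza, Oyelaran, Kapoor, Osei.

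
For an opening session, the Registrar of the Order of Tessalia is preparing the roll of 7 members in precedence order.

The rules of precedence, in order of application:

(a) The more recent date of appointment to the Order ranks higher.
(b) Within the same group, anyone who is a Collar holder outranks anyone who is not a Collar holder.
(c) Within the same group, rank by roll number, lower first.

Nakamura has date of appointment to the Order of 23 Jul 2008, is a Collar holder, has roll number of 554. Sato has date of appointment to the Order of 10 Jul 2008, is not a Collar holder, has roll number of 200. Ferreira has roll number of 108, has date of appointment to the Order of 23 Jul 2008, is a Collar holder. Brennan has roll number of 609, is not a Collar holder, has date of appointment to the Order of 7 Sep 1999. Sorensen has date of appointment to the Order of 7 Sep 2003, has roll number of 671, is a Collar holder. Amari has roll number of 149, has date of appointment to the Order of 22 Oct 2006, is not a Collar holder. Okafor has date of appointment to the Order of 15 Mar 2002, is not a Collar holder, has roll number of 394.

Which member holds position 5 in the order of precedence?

Sorensen

By date of appointment to the Order (later first): Ferreira and Nakamura (both 23 Jul 2008); then Sato (10 Jul 2008); then Amari (22 Oct 2006); then Sorensen (7 Sep 2003); then Okafor (15 Mar 2002); then Brennan (7 Sep 1999).
Ferreira and Nakamura are each a Collar holder, so the next rule applies.
Among Ferreira and Nakamura, by roll number (lower first): Ferreira (108) before Nakamura (554).
Order: Ferreira, Nakamura, Sato, Amari, Sorensen, Okafor, Brennan.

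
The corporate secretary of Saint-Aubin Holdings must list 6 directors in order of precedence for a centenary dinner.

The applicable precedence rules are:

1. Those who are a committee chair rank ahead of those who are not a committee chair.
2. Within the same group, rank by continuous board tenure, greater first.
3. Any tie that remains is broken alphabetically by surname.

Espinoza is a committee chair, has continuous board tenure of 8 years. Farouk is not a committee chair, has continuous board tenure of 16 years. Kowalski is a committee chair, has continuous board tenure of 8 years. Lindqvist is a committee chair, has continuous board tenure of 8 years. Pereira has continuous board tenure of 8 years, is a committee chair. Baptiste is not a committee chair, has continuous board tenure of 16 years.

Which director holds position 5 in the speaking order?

By the first rule: Espinoza, Kowalski, Lindqvist and Pereira (each a committee chair); then Baptiste and Farouk (both not a committee chair).
Espinoza, Kowalski, Lindqvist and Pereira all have continuous board tenure 8 years, so the next rule applies.
Among Espinoza, Kowalski, Lindqvist and Pereira, alphabetically by surname: Espinoza before Kowalski before Lindqvist before Pereira.
Baptiste and Farouk both have continuous board tenure 16 years, so the next rule applies.
Among Baptiste and Farouk, alphabetically by surname: Baptiste before Farouk.
Order: Espinoza, Kowalski, Lindqvist, Pereira, Baptiste, Farouk.

Baptiste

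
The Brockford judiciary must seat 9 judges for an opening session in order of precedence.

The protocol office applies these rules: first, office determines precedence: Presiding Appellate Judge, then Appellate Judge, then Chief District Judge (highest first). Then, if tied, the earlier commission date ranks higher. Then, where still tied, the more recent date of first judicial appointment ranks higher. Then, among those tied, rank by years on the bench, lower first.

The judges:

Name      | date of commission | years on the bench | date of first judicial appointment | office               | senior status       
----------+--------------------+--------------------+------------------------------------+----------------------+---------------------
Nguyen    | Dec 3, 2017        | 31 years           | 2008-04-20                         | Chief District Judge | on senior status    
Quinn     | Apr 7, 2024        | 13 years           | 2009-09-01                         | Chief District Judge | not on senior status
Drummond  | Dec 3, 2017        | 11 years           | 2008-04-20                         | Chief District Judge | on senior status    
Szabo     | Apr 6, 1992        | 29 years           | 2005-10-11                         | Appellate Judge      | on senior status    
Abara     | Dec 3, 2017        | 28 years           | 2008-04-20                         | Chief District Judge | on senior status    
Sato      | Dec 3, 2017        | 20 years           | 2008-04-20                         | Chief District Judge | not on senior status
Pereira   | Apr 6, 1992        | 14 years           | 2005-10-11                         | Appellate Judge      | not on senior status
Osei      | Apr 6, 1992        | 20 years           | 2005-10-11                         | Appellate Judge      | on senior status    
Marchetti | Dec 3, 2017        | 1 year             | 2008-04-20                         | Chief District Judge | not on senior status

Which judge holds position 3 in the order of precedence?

Szabo

By office: Pereira, Osei and Szabo (Appellate Judge); then Marchetti, Drummond, Sato, Abara, Nguyen and Quinn (Chief District Judge).
Pereira, Osei and Szabo all have date of commission Apr 6, 1992, so the next rule applies.
Pereira, Osei and Szabo all have date of first judicial appointment 2005-10-11, so the next rule applies.
Among Pereira, Osei and Szabo, by years on the bench (lower first): Pereira (14 years) before Osei (20 years) before Szabo (29 years).
Among Marchetti, Drummond, Sato, Abara, Nguyen and Quinn, by date of commission (earlier first): Marchetti, Drummond, Sato, Abara and Nguyen (Dec 3, 2017) before Quinn (Apr 7, 2024).
Marchetti, Drummond, Sato, Abara and Nguyen all have date of first judicial appointment 2008-04-20, so the next rule applies.
Among Marchetti, Drummond, Sato, Abara and Nguyen, by years on the bench (lower first): Marchetti (1 year) before Drummond (11 years) before Sato (20 years) before Abara (28 years) before Nguyen (31 years).
Order: Pereira, Osei, Szabo, Marchetti, Drummond, Sato, Abara, Nguyen, Quinn.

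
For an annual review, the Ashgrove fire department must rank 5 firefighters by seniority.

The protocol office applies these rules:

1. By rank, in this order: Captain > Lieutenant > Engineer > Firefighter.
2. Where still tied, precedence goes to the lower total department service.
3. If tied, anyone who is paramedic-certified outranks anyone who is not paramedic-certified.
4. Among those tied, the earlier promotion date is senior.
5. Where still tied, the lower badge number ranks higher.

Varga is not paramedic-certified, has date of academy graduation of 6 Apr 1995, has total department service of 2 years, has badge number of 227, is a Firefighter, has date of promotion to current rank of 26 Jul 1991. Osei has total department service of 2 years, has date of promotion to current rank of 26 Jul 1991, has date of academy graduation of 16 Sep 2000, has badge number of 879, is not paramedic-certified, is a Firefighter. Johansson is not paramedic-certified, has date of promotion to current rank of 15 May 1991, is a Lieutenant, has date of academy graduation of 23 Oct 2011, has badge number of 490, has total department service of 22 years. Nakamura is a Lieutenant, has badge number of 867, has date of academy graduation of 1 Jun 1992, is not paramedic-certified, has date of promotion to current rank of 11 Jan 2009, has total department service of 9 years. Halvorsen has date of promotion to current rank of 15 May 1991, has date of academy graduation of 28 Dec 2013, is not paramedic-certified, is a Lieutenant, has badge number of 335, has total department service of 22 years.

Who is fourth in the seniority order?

Varga

By rank: Nakamura, Halvorsen and Johansson (Lieutenant); then Varga and Osei (Firefighter).
Among Nakamura, Halvorsen and Johansson, by total department service (lower first): Nakamura (9 years) before Halvorsen and Johansson (22 years).
Halvorsen and Johansson are each not paramedic-certified, so the next rule applies.
Halvorsen and Johansson both have date of promotion to current rank 15 May 1991, so the next rule applies.
Among Halvorsen and Johansson, by badge number (lower first): Halvorsen (335) before Johansson (490).
Varga and Osei both have total department service 2 years, so the next rule applies.
Varga and Osei are each not paramedic-certified, so the next rule applies.
Varga and Osei both have date of promotion to current rank 26 Jul 1991, so the next rule applies.
Among Varga and Osei, by badge number (lower first): Varga (227) before Osei (879).
Order: Nakamura, Halvorsen, Johansson, Varga, Osei.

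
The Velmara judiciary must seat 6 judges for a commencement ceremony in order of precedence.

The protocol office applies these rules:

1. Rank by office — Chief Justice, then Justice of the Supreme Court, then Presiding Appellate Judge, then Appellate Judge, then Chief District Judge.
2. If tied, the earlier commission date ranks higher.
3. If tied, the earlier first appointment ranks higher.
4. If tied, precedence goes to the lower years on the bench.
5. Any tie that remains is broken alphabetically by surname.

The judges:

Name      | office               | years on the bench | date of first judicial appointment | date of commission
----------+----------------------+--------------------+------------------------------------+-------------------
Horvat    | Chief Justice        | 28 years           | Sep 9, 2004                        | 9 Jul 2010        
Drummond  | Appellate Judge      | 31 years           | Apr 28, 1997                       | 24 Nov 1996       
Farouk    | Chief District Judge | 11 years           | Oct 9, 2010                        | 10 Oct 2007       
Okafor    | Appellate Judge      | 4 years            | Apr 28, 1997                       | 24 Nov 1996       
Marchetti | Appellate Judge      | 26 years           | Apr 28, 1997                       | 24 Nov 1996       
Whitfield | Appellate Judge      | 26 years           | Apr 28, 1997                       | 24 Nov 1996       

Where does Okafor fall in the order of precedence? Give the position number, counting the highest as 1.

2

By office: Horvat (Chief Justice); then Okafor, Marchetti, Whitfield and Drummond (Appellate Judge); then Farouk (Chief District Judge).
Okafor, Marchetti, Whitfield and Drummond all have date of commission 24 Nov 1996, so the next rule applies.
Okafor, Marchetti, Whitfield and Drummond all have date of first judicial appointment Apr 28, 1997, so the next rule applies.
Among Okafor, Marchetti, Whitfield and Drummond, by years on the bench (lower first): Okafor (4 years) before Marchetti and Whitfield (26 years) before Drummond (31 years).
Among Marchetti and Whitfield, alphabetically by surname: Marchetti before Whitfield.
Order: Horvat, Okafor, Marchetti, Whitfield, Drummond, Farouk. So position 2.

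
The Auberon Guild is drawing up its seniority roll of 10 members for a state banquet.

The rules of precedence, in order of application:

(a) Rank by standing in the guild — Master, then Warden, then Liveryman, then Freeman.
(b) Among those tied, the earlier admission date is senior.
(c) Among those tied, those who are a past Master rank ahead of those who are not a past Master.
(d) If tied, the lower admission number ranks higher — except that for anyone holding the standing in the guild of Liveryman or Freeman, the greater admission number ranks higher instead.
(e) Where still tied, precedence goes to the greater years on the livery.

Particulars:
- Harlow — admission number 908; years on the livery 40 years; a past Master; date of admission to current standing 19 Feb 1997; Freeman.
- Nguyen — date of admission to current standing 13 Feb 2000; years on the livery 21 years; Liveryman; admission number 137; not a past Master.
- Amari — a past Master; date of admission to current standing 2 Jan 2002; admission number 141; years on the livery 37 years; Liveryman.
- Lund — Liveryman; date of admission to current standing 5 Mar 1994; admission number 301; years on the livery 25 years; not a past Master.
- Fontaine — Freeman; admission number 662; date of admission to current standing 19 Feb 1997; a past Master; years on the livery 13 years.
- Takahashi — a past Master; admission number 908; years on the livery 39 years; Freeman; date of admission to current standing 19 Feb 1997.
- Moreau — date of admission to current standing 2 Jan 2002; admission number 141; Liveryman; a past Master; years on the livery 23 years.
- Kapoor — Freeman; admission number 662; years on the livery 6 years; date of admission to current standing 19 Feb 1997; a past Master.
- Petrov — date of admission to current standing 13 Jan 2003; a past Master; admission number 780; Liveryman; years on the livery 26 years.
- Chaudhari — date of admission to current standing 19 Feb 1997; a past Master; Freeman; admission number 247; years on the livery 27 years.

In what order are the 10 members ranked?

By standing in the guild: Lund, Nguyen, Amari, Moreau and Petrov (Liveryman); then Harlow, Takahashi, Fontaine, Kapoor and Chaudhari (Freeman).
Among Lund, Nguyen, Amari, Moreau and Petrov, by date of admission to current standing (earlier first): Lund (5 Mar 1994) before Nguyen (13 Feb 2000) before Amari and Moreau (2 Jan 2002) before Petrov (13 Jan 2003).
Amari and Moreau are each a past Master, so the next rule applies.
Amari and Moreau both have admission number 141, so the next rule applies.
Among Amari and Moreau, by years on the livery (higher first): Amari (37 years) before Moreau (23 years).
Harlow, Takahashi, Fontaine, Kapoor and Chaudhari all have date of admission to current standing 19 Feb 1997, so the next rule applies.
Harlow, Takahashi, Fontaine, Kapoor and Chaudhari are each a past Master, so the next rule applies.
Among Harlow, Takahashi, Fontaine, Kapoor and Chaudhari, by admission number (higher first) (reversed rule for this group): Harlow and Takahashi (908) before Fontaine and Kapoor (662) before Chaudhari (247).
Among Harlow and Takahashi, by years on the livery (higher first): Harlow (40 years) before Takahashi (39 years).
Among Fontaine and Kapoor, by years on the livery (higher first): Fontaine (13 years) before Kapoor (6 years).
Full order: Lund, Nguyen, Amari, Moreau, Petrov, Harlow, Takahashi, Fontaine, Kapoor, Chaudhari.

Lund, Nguyen, Amari, Moreau, Petrov, Harlow, Takahashi, Fontaine, Kapoor, Chaudhari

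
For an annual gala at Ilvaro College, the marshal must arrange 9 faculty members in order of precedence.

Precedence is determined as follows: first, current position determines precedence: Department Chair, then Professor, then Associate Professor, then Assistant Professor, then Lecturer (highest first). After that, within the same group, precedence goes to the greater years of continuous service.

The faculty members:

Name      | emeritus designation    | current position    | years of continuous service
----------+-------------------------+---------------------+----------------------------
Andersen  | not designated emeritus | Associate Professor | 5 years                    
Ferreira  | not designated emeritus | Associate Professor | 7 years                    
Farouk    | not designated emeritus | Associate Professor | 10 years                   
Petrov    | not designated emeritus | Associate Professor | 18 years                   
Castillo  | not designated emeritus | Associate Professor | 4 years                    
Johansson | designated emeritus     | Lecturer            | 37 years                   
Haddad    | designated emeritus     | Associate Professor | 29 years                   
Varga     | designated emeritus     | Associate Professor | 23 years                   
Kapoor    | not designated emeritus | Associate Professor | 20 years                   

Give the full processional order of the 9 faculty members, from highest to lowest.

Haddad, Varga, Kapoor, Petrov, Farouk, Ferreira, Andersen, Castillo, Johansson

By current position: Haddad, Varga, Kapoor, Petrov, Farouk, Ferreira, Andersen and Castillo (Associate Professor); then Johansson (Lecturer).
Among Haddad, Varga, Kapoor, Petrov, Farouk, Ferreira, Andersen and Castillo, by years of continuous service (higher first): Haddad (29 years) before Varga (23 years) before Kapoor (20 years) before Petrov (18 years) before Farouk (10 years) before Ferreira (7 years) before Andersen (5 years) before Castillo (4 years).
Full order: Haddad, Varga, Kapoor, Petrov, Farouk, Ferreira, Andersen, Castillo, Johansson.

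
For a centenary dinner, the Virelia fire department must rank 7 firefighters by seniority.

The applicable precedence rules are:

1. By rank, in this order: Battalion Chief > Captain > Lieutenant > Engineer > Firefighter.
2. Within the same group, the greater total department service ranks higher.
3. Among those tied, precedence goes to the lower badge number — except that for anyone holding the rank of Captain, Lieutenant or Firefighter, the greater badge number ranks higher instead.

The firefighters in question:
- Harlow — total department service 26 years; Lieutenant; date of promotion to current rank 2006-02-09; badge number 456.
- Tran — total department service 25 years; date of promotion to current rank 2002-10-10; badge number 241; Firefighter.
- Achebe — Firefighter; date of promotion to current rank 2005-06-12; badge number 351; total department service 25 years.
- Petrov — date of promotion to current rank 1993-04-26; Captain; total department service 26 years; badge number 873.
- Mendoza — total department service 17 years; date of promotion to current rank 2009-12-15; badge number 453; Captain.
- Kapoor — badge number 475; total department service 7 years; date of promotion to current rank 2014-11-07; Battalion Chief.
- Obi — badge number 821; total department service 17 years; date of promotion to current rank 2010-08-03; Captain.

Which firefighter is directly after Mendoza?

By rank: Kapoor (Battalion Chief); then Petrov, Obi and Mendoza (Captain); then Harlow (Lieutenant); then Achebe and Tran (Firefighter).
Among Petrov, Obi and Mendoza, by total department service (higher first): Petrov (26 years) before Obi and Mendoza (17 years).
Among Obi and Mendoza, by badge number (higher first) (reversed rule for this group): Obi (821) before Mendoza (453).
Achebe and Tran both have total department service 25 years, so the next rule applies.
Among Achebe and Tran, by badge number (higher first) (reversed rule for this group): Achebe (351) before Tran (241).
Order: Kapoor, Petrov, Obi, Mendoza, Harlow, Achebe, Tran.

Harlow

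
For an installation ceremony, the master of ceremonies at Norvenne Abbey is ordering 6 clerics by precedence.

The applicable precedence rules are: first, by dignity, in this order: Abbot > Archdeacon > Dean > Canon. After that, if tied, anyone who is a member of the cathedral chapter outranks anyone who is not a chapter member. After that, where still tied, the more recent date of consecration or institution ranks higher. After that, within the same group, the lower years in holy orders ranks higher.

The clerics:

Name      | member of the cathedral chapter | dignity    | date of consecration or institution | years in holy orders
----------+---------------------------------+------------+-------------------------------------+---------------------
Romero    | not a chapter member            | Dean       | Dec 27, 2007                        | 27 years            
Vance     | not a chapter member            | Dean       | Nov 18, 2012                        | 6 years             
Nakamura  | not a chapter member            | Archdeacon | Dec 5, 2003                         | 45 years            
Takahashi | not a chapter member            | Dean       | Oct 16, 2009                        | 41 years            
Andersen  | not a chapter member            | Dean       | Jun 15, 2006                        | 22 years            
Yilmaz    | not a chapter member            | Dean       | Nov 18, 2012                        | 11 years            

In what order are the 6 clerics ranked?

By dignity: Nakamura (Archdeacon); then Vance, Yilmaz, Takahashi, Romero and Andersen (Dean).
Vance, Yilmaz, Takahashi, Romero and Andersen are each not a chapter member, so the next rule applies.
Among Vance, Yilmaz, Takahashi, Romero and Andersen, by date of consecration or institution (later first): Vance and Yilmaz (Nov 18, 2012) before Takahashi (Oct 16, 2009) before Romero (Dec 27, 2007) before Andersen (Jun 15, 2006).
Among Vance and Yilmaz, by years in holy orders (lower first): Vance (6 years) before Yilmaz (11 years).
Full order: Nakamura, Vance, Yilmaz, Takahashi, Romero, Andersen.

Nakamura, Vance, Yilmaz, Takahashi, Romero, Andersen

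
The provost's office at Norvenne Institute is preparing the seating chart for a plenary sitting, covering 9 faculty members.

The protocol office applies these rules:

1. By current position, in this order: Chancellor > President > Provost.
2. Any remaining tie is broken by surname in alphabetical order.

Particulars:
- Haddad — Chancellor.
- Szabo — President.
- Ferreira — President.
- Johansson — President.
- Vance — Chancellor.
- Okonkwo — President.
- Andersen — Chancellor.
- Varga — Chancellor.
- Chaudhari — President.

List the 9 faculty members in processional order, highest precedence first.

By current position: Andersen, Haddad, Vance and Varga (Chancellor); then Chaudhari, Ferreira, Johansson, Okonkwo and Szabo (President).
Among Andersen, Haddad, Vance and Varga, alphabetically by surname: Andersen before Haddad before Vance before Varga.
Among Chaudhari, Ferreira, Johansson, Okonkwo and Szabo, alphabetically by surname: Chaudhari before Ferreira before Johansson before Okonkwo before Szabo.
Full order: Andersen, Haddad, Vance, Varga, Chaudhari, Ferreira, Johansson, Okonkwo, Szabo.

Andersen, Haddad, Vance, Varga, Chaudhari, Ferreira, Johansson, Okonkwo, Szabo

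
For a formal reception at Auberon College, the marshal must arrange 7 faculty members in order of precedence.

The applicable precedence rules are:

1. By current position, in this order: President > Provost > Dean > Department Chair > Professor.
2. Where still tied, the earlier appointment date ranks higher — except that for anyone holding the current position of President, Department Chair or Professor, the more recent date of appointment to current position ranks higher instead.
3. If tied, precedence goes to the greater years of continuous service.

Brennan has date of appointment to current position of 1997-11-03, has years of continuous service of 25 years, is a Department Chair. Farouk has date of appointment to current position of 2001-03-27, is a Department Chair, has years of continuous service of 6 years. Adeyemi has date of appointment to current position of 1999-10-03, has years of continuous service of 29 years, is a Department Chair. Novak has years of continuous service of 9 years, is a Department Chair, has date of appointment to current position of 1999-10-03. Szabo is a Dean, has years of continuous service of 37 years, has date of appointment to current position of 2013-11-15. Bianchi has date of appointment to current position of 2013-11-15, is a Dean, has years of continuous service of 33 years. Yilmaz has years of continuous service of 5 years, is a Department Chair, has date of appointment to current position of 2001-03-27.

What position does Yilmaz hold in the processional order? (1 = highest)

By current position: Szabo and Bianchi (Dean); then Farouk, Yilmaz, Adeyemi, Novak and Brennan (Department Chair).
Szabo and Bianchi both have date of appointment to current position 2013-11-15, so the next rule applies.
Among Szabo and Bianchi, by years of continuous service (higher first): Szabo (37 years) before Bianchi (33 years).
Among Farouk, Yilmaz, Adeyemi, Novak and Brennan, by date of appointment to current position (later first) (reversed rule for this group): Farouk and Yilmaz (2001-03-27) before Adeyemi and Novak (1999-10-03) before Brennan (1997-11-03).
Among Farouk and Yilmaz, by years of continuous service (higher first): Farouk (6 years) before Yilmaz (5 years).
Among Adeyemi and Novak, by years of continuous service (higher first): Adeyemi (29 years) before Novak (9 years).
Order: Szabo, Bianchi, Farouk, Yilmaz, Adeyemi, Novak, Brennan. So position 4.

4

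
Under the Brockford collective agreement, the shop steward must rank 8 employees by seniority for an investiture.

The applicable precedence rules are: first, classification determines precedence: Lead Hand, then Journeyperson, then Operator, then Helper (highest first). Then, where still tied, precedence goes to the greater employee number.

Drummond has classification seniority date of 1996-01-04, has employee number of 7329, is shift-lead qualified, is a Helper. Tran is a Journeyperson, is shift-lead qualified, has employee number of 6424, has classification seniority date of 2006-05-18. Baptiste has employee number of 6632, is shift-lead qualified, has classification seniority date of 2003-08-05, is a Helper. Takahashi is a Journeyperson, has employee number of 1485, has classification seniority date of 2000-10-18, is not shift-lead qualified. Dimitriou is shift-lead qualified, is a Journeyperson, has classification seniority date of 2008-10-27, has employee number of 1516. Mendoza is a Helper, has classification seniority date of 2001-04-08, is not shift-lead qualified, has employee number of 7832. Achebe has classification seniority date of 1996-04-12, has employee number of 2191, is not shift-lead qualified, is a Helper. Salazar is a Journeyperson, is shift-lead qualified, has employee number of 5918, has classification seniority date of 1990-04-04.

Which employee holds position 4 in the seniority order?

Takahashi

By classification: Tran, Salazar, Dimitriou and Takahashi (Journeyperson); then Mendoza, Drummond, Baptiste and Achebe (Helper).
Among Tran, Salazar, Dimitriou and Takahashi, by employee number (higher first): Tran (6424) before Salazar (5918) before Dimitriou (1516) before Takahashi (1485).
Among Mendoza, Drummond, Baptiste and Achebe, by employee number (higher first): Mendoza (7832) before Drummond (7329) before Baptiste (6632) before Achebe (2191).
Order: Tran, Salazar, Dimitriou, Takahashi, Mendoza, Drummond, Baptiste, Achebe.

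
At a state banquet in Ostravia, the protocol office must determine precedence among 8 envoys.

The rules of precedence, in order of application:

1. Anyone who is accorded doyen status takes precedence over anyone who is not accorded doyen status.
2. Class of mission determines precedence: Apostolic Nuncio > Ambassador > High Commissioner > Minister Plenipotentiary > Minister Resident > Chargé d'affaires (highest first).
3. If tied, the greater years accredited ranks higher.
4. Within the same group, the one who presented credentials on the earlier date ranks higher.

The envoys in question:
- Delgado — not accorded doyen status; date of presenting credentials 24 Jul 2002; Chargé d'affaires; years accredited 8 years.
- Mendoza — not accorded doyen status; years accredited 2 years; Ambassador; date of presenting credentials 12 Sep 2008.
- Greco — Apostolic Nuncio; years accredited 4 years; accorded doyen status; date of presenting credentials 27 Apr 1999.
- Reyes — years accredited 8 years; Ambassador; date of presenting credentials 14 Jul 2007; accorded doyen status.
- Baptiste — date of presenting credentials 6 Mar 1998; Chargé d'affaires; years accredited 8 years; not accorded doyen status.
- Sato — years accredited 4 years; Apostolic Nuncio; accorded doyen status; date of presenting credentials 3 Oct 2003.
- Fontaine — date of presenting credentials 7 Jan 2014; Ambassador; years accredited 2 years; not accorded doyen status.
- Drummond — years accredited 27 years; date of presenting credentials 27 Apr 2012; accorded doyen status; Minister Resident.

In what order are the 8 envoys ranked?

By the first rule: Greco, Sato, Reyes and Drummond (each accorded doyen status); then Mendoza, Fontaine, Baptiste and Delgado (each not accorded doyen status).
Among Greco, Sato, Reyes and Drummond, by class of mission: Greco and Sato (Apostolic Nuncio) before Reyes (Ambassador) before Drummond (Minister Resident).
Greco and Sato both have years accredited 4 years, so the next rule applies.
Among Greco and Sato, by date of presenting credentials (earlier first): Greco (27 Apr 1999) before Sato (3 Oct 2003).
Among Mendoza, Fontaine, Baptiste and Delgado, by class of mission: Mendoza and Fontaine (Ambassador) before Baptiste and Delgado (Chargé d'affaires).
Mendoza and Fontaine both have years accredited 2 years, so the next rule applies.
Among Mendoza and Fontaine, by date of presenting credentials (earlier first): Mendoza (12 Sep 2008) before Fontaine (7 Jan 2014).
Baptiste and Delgado both have years accredited 8 years, so the next rule applies.
Among Baptiste and Delgado, by date of presenting credentials (earlier first): Baptiste (6 Mar 1998) before Delgado (24 Jul 2002).
Full order: Greco, Sato, Reyes, Drummond, Mendoza, Fontaine, Baptiste, Delgado.

Greco, Sato, Reyes, Drummond, Mendoza, Fontaine, Baptiste, Delgado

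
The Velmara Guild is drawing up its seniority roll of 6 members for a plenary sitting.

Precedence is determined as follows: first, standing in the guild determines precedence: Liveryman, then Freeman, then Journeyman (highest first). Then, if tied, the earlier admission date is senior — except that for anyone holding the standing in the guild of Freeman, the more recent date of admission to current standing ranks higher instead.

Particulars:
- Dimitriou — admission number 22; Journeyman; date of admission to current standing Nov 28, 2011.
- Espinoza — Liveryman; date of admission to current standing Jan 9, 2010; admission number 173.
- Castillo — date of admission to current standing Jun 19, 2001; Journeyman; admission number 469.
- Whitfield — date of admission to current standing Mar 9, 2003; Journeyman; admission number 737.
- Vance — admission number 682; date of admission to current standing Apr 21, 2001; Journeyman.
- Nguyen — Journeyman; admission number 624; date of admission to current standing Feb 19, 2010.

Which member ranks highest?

Espinoza

By standing in the guild: Espinoza (Liveryman); then Vance, Castillo, Whitfield, Nguyen and Dimitriou (Journeyman).
Among Vance, Castillo, Whitfield, Nguyen and Dimitriou, by date of admission to current standing (earlier first): Vance (Apr 21, 2001) before Castillo (Jun 19, 2001) before Whitfield (Mar 9, 2003) before Nguyen (Feb 19, 2010) before Dimitriou (Nov 28, 2011).
Order: Espinoza, Vance, Castillo, Whitfield, Nguyen, Dimitriou.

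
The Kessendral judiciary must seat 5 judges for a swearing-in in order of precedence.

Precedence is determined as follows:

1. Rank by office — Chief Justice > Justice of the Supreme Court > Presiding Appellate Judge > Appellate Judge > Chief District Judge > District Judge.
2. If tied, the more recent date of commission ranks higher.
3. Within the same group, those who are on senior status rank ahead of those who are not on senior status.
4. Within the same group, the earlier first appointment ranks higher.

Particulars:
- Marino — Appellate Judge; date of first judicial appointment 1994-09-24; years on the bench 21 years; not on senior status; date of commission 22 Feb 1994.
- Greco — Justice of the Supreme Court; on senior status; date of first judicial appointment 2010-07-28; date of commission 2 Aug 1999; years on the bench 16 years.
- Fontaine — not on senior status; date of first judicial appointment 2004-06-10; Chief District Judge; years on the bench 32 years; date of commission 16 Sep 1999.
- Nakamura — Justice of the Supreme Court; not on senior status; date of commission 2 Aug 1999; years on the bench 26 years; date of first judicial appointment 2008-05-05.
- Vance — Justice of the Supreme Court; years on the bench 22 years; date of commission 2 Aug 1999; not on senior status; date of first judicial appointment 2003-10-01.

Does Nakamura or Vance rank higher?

Vance

By office: Greco, Vance and Nakamura (Justice of the Supreme Court); then Marino (Appellate Judge); then Fontaine (Chief District Judge).
Greco, Vance and Nakamura all have date of commission 2 Aug 1999, so the next rule applies.
Among Greco, Vance and Nakamura, on senior status before not on senior status: Greco (on senior status) before Vance and Nakamura (not on senior status).
Among Vance and Nakamura, by date of first judicial appointment (earlier first): Vance (2003-10-01) before Nakamura (2008-05-05).
So Vance takes precedence.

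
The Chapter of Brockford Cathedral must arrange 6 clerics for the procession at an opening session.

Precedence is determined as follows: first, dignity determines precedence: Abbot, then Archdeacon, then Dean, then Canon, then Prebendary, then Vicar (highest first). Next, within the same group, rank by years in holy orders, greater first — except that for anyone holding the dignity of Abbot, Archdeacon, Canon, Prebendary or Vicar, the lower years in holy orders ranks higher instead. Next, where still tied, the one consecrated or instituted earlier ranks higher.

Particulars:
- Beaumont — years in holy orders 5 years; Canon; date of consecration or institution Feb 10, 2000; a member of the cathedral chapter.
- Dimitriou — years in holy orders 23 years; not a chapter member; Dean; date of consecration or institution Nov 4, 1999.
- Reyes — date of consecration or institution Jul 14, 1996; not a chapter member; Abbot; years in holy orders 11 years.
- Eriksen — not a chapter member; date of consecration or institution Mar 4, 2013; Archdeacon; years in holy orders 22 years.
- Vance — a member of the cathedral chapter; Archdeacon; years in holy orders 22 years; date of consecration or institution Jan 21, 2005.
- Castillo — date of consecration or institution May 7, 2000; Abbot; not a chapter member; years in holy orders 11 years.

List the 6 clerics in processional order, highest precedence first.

By dignity: Reyes and Castillo (Abbot); then Vance and Eriksen (Archdeacon); then Dimitriou (Dean); then Beaumont (Canon).
Reyes and Castillo both have years in holy orders 11 years, so the next rule applies.
Among Reyes and Castillo, by date of consecration or institution (earlier first): Reyes (Jul 14, 1996) before Castillo (May 7, 2000).
Vance and Eriksen both have years in holy orders 22 years, so the next rule applies.
Among Vance and Eriksen, by date of consecration or institution (earlier first): Vance (Jan 21, 2005) before Eriksen (Mar 4, 2013).
Full order: Reyes, Castillo, Vance, Eriksen, Dimitriou, Beaumont.

Reyes, Castillo, Vance, Eriksen, Dimitriou, Beaumont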